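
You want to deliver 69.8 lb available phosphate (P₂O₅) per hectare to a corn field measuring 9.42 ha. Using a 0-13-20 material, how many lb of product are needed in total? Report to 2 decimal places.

5057.82 lb

Product per hectare = 69.8 / 13% = 536.923 lb.
Total product = 536.923 × 9.42 = 5057.815 lb.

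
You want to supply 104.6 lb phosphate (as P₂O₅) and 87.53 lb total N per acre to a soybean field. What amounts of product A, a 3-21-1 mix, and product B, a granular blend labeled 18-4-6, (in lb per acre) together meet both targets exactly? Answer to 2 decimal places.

418.77 lb product A, 416.48 lb product B

Let a = lb of product A, b = lb of product B (per acre).
P₂O₅: 0.21·a + 0.04·b = 104.6
N: 0.03·a + 0.18·b = 87.53
From row1: a = (104.6 − 0.04·b) / 0.21.
Into row2: 0.03·(104.6 − 0.04·b)/0.21 + 0.18·b = 87.53 → b = 416.484, a = 418.765.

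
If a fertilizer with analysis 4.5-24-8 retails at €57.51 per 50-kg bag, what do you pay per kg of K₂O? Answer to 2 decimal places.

K₂O in bag = 50 × 8% = 4 kg.
Cost per kg K₂O = €57.51 / 4 = €14.3775.

€14.38 per kg K₂O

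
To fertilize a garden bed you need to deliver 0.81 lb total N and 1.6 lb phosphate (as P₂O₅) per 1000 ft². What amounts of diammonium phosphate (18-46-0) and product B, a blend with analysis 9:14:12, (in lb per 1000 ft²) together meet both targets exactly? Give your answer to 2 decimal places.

With a, b = lb per 1000 ft² of diammonium phosphate and product B:
N: 0.18·a + 0.09·b = 0.81
P₂O₅: 0.46·a + 0.14·b = 1.6
Eliminate b: (row1) − 0.09/0.14·(row2) → -0.115714·a = -0.218571, so a = 1.88889.
Then b = (1.6 − 0.46·1.88889) / 0.14 = 5.22222.

1.89 lb diammonium phosphate, 5.22 lb product B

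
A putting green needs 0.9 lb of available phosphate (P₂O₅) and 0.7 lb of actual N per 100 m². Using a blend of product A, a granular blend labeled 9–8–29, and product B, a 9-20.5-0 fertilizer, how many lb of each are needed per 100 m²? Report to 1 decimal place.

Per-100 m² balance (a = product A, b = product B):
P₂O₅: 0.08·a + 0.205·b = 0.9
N: 0.09·a + 0.09·b = 0.7
Solving simultaneously: a = 5.55556, b = 2.22222.

5.6 lb product A, 2.2 lb product B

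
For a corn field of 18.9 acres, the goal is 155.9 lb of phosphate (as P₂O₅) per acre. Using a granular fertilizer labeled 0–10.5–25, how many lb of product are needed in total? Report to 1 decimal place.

28062.0 lb

Product per acre = 155.9 / 10.5% = 1484.76 lb.
Total product = 1484.76 × 18.9 = 28062 lb.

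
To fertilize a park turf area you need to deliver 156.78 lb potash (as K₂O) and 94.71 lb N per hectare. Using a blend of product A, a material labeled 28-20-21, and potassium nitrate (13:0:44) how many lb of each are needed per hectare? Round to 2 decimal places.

222.01 lb product A, 250.36 lb potassium nitrate

With a, b = lb per hectare of product A and potassium nitrate:
K₂O: 0.21·a + 0.44·b = 156.78
N: 0.28·a + 0.13·b = 94.71
From row1: a = (156.78 − 0.44·b) / 0.21.
Into row2: 0.28·(156.78 − 0.44·b)/0.21 + 0.13·b = 94.71 → b = 250.358, a = 222.013.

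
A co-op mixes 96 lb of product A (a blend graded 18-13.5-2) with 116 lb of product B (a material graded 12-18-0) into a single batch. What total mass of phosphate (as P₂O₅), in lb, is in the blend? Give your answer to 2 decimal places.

33.84 lb P₂O₅

P₂O₅ mass = 13.5%×96 + 18%×116 = 33.84 lb.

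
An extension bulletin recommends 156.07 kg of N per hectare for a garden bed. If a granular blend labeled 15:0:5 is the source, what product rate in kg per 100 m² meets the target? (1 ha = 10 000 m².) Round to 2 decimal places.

Product per hectare = 156.07 / 15% = 1040.47 kg.
Convert to per 100 m²: 1040.47 × 0.01 = 10.4047 kg.

10.40 kg of product per hundred sq m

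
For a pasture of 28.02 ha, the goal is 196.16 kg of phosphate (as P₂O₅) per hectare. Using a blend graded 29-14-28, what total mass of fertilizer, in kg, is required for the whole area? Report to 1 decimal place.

Product per hectare = 196.16 / 14% = 1401.14 kg.
Total product = 1401.14 × 28.02 = 39260.02 kg.

39260.0 kg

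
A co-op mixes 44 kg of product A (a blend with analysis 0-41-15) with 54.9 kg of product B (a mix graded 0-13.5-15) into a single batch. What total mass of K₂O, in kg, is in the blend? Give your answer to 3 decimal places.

K₂O mass = 15%×44 + 15%×54.9 = 14.835 kg.

14.835 kg K₂O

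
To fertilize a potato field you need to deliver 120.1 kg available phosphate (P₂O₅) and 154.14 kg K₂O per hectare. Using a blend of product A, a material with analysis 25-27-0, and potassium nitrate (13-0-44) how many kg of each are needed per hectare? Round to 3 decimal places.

444.815 kg product A, 350.318 kg potassium nitrate

Let a = kg of product A, b = kg of potassium nitrate (per hectare).
P₂O₅: 0.27·a + 0·b = 120.1
K₂O: 0·a + 0.44·b = 154.14
Solving simultaneously: a = 444.8148, b = 350.3182.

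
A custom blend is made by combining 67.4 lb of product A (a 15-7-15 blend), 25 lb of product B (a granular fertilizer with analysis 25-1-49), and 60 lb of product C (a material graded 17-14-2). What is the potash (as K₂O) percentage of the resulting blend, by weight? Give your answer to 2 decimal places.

Total mass = 67.4 + 25 + 60 = 152.4 lb.
K₂O mass = 15%×67.4 + 49%×25 + 2%×60 = 23.56 lb.
% K₂O = 23.56 / 152.4 = 15.4593%.

15.46% K₂O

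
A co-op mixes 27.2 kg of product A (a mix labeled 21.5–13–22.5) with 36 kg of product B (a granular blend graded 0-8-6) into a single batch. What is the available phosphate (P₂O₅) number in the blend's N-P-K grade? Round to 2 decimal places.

10.15% P₂O₅

Total mass = 27.2 + 36 = 63.2 kg.
P₂O₅ mass = 13%×27.2 + 8%×36 = 6.416 kg.
% P₂O₅ = 6.416 / 63.2 = 10.1519%.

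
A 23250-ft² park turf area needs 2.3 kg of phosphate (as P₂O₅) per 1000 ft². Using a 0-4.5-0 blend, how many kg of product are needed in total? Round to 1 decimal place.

1188.3 kg

Product per 1000 ft² = 2.3 / 4.5% = 51.1111 kg.
Total product = 51.1111 × 23250 / 1000 = 1188.33 kg.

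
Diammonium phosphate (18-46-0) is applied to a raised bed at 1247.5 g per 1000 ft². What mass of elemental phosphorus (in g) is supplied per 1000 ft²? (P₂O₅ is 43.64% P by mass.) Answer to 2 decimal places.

250.43 g P per thousand sq ft

P₂O₅ per 1000 ft² = 1247.5 × 46% = 573.85 g.
Elemental P = 573.85 × 0.4364 = 250.428 g per 1000 ft².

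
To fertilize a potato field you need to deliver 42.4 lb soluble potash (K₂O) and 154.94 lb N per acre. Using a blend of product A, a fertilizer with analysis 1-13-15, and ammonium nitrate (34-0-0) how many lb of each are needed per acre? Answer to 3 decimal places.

Per-acre balance (a = product A, b = ammonium nitrate):
K₂O: 0.15·a + 0·b = 42.4
N: 0.01·a + 0.34·b = 154.94
Solving simultaneously: a = 282.6667, b = 447.3922.

282.667 lb product A, 447.392 lb ammonium nitrate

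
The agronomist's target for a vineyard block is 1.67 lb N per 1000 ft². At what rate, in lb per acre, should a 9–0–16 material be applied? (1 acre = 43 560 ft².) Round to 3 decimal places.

Product per 1000 ft² = 1.67 / 9% = 18.5556 lb.
Convert to per acre: 18.5556 × 43.56 = 808.28 lb.

808.280 lb of product per acre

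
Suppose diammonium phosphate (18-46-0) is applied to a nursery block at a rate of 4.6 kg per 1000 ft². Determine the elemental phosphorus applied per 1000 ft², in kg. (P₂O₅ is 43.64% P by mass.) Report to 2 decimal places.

0.92 kg P per thousand sq ft

P₂O₅ per 1000 ft² = 4.6 × 46% = 2.116 kg.
Elemental P = 2.116 × 0.4364 = 0.923422 kg per 1000 ft².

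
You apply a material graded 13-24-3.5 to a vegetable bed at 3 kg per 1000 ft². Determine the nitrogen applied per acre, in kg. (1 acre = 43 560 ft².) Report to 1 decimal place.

nitrogen per 1000 ft² = 3 × 13% = 0.39 kg.
Convert to per acre: 0.39 × 43.56 = 16.9884 kg.

17.0 kg N per acre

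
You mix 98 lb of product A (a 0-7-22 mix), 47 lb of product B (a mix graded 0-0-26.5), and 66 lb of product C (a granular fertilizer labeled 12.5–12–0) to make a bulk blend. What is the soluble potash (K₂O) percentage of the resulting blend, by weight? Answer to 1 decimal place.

Total mass = 98 + 47 + 66 = 211 lb.
K₂O mass = 22%×98 + 26.5%×47 + 0%×66 = 34.015 lb.
% K₂O = 34.015 / 211 = 16.1209%.

16.1% K₂O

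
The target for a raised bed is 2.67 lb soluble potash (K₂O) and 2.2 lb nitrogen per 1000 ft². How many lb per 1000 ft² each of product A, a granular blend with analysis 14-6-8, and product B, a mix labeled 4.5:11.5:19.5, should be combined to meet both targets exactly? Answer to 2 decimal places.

Let a = lb of product A, b = lb of product B (per 1000 ft²).
K₂O: 0.08·a + 0.195·b = 2.67
N: 0.14·a + 0.045·b = 2.2
From row1: a = (2.67 − 0.195·b) / 0.08.
Into row2: 0.14·(2.67 − 0.195·b)/0.08 + 0.045·b = 2.2 → b = 8.34599, a = 13.0316.

13.03 lb product A, 8.35 lb product B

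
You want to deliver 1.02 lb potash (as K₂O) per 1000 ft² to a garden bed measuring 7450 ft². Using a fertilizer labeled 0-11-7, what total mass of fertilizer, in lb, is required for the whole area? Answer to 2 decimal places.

Product per 1000 ft² = 1.02 / 7% = 14.5714 lb.
Total product = 14.5714 × 7450 / 1000 = 108.557 lb.

108.56 lb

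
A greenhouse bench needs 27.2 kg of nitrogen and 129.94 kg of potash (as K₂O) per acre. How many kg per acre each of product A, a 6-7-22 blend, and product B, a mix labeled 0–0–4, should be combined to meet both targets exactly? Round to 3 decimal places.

453.333 kg product A, 755.167 kg product B

Per-acre balance (a = product A, b = product B):
N: 0.06·a + 0·b = 27.2
K₂O: 0.22·a + 0.04·b = 129.94
Eliminate a: (row1) − 0.06/0.22·(row2) → -0.0109091·b = -8.23818, so b = 755.1667.
Back-substitute: a = (27.2 − 0·755.1667) / 0.06 = 453.3333.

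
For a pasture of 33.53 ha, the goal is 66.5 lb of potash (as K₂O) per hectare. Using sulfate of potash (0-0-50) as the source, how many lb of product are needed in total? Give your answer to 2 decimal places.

4459.49 lb

Product per hectare = 66.5 / 50% = 133 lb.
Total product = 133 × 33.53 = 4459.49 lb.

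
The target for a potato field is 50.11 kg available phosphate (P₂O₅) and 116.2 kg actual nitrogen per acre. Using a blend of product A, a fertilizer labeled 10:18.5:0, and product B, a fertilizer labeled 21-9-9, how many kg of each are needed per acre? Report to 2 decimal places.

2.18 kg product A, 552.29 kg product B

Let a = kg of product A, b = kg of product B (per acre).
P₂O₅: 0.185·a + 0.09·b = 50.11
N: 0.1·a + 0.21·b = 116.2
Eliminate b: (row1) − 0.09/0.21·(row2) → 0.142143·a = 0.31, so a = 2.1809.
Then b = (116.2 − 0.1·2.1809) / 0.21 = 552.2948.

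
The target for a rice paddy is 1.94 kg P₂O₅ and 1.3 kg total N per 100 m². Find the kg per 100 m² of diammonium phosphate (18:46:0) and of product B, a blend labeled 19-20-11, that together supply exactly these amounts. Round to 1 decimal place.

2.1 kg diammonium phosphate, 4.8 kg product B

With a, b = kg per 100 m² of diammonium phosphate and product B:
P₂O₅: 0.46·a + 0.2·b = 1.94
N: 0.18·a + 0.19·b = 1.3
From row1: a = (1.94 − 0.2·b) / 0.46.
Into row2: 0.18·(1.94 − 0.2·b)/0.46 + 0.19·b = 1.3 → b = 4.84047, a = 2.11284.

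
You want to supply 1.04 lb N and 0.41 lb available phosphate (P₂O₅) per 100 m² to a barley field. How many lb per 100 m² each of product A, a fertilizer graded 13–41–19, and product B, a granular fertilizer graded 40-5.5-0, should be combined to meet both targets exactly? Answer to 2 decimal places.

0.68 lb product A, 2.38 lb product B

With a, b = lb per 100 m² of product A and product B:
N: 0.13·a + 0.4·b = 1.04
P₂O₅: 0.41·a + 0.055·b = 0.41
Eliminate b: (row1) − 0.4/0.055·(row2) → -2.85182·a = -1.94182, so a = 0.680905.
Then b = (0.41 − 0.41·0.680905) / 0.055 = 2.37871.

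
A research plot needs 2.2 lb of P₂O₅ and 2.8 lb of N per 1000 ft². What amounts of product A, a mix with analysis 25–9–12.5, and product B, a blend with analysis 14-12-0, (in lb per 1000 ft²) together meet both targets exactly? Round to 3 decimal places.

Per-1000 ft² balance (a = product A, b = product B):
P₂O₅: 0.09·a + 0.12·b = 2.2
N: 0.25·a + 0.14·b = 2.8
Solving simultaneously: a = 1.6092, b = 17.1264.

1.609 lb product A, 17.126 lb product B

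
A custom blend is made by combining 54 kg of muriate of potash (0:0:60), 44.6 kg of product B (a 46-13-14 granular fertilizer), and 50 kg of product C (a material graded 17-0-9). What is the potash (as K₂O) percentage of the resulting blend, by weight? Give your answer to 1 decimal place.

Total mass = 54 + 44.6 + 50 = 148.6 kg.
K₂O mass = 60%×54 + 14%×44.6 + 9%×50 = 43.144 kg.
% K₂O = 43.144 / 148.6 = 29.0336%.

29.0% K₂O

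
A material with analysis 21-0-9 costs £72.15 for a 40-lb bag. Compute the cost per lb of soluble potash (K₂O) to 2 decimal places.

K₂O in bag = 40 × 9% = 3.6 lb.
Cost per lb K₂O = £72.15 / 3.6 = £20.0417.

£20.04 per lb K₂O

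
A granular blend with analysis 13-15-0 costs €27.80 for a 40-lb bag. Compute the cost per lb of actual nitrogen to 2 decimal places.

N in bag = 40 × 13% = 5.2 lb.
Cost per lb N = €27.80 / 5.2 = €5.3462.

€5.35 per lb N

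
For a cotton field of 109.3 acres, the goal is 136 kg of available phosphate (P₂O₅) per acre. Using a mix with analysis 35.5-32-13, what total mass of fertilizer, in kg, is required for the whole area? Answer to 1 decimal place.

46452.5 kg

Product per acre = 136 / 32% = 425 kg.
Total product = 425 × 109.3 = 46452.5 kg.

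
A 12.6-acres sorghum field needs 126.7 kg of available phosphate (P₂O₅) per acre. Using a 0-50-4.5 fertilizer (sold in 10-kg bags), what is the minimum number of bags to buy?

Product per acre = 126.7 / 50% = 253.4 kg.
Total product = 253.4 × 12.6 = 3192.84 kg.
Bags = ⌈3192.84 / 10⌉ = 320.

320 bags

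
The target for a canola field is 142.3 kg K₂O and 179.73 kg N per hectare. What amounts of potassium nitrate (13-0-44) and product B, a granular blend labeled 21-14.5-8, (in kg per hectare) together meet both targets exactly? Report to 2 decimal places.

189.08 kg potassium nitrate, 738.81 kg product B

With a, b = kg per hectare of potassium nitrate and product B:
K₂O: 0.44·a + 0.08·b = 142.3
N: 0.13·a + 0.21·b = 179.73
Eliminate b: (row1) − 0.08/0.21·(row2) → 0.390476·a = 73.8314, so a = 189.0805.
Then b = (179.73 − 0.13·189.0805) / 0.21 = 738.807.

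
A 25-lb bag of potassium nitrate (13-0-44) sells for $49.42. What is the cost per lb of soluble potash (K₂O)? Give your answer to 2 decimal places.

$4.49 per lb K₂O

K₂O in bag = 25 × 44% = 11 lb.
Cost per lb K₂O = $49.42 / 11 = $4.4927.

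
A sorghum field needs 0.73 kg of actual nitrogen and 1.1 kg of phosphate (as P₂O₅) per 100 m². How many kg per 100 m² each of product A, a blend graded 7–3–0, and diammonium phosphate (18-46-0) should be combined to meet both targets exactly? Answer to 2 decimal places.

5.14 kg product A, 2.06 kg diammonium phosphate

Per-100 m² balance (a = product A, b = diammonium phosphate):
N: 0.07·a + 0.18·b = 0.73
P₂O₅: 0.03·a + 0.46·b = 1.1
Eliminate a: (row1) − 0.07/0.03·(row2) → -0.893333·b = -1.83667, so b = 2.05597.
Back-substitute: a = (0.73 − 0.18·2.05597) / 0.07 = 5.14179.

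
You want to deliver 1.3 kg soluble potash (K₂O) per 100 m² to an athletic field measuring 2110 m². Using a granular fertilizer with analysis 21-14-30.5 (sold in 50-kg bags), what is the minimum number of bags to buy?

2 bags

Product per 100 m² = 1.3 / 30.5% = 4.2623 kg.
Total product = 4.2623 × 2110 / 100 = 89.9344 kg.
Bags = ⌈89.9344 / 50⌉ = 2.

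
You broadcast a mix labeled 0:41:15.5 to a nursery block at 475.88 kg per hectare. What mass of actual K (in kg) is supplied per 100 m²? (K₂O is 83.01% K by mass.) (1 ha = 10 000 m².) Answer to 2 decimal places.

0.61 kg K per hundred sq m

K₂O per hectare = 475.88 × 15.5% = 73.7614 kg.
Elemental K = 73.7614 × 0.8301 = 61.2293 kg per hectare.
Convert to per 100 m²: 61.2293 × 0.01 = 0.612293 kg.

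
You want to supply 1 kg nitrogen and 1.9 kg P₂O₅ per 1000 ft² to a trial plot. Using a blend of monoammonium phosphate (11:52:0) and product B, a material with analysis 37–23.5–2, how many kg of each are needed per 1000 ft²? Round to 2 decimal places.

Let a = kg of monoammonium phosphate, b = kg of product B (per 1000 ft²).
N: 0.11·a + 0.37·b = 1
P₂O₅: 0.52·a + 0.235·b = 1.9
From row1: a = (1 − 0.37·b) / 0.11.
Into row2: 0.52·(1 − 0.37·b)/0.11 + 0.235·b = 1.9 → b = 1.86731, a = 2.80997.

2.81 kg monoammonium phosphate, 1.87 kg product B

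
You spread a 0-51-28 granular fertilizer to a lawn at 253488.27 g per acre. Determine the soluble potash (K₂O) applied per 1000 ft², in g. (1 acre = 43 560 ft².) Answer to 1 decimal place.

K₂O per acre = 253488.27 × 28% = 70976.7 g.
Convert to per 1000 ft²: 70976.7 × 0.0229568 = 1629.401 g.

1629.4 g K₂O per thousand sq ft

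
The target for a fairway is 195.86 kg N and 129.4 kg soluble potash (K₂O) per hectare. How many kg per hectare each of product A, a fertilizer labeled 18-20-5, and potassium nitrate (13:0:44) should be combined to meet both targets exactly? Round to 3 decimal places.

954.008 kg product A, 185.681 kg potassium nitrate

With a, b = kg per hectare of product A and potassium nitrate:
N: 0.18·a + 0.13·b = 195.86
K₂O: 0.05·a + 0.44·b = 129.4
From row1: a = (195.86 − 0.13·b) / 0.18.
Into row2: 0.05·(195.86 − 0.13·b)/0.18 + 0.44·b = 129.4 → b = 185.6809, a = 954.0083.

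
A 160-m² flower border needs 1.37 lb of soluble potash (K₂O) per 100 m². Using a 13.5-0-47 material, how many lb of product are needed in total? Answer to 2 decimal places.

4.66 lb

Product per 100 m² = 1.37 / 47% = 2.91489 lb.
Total product = 2.91489 × 160 / 100 = 4.66383 lb.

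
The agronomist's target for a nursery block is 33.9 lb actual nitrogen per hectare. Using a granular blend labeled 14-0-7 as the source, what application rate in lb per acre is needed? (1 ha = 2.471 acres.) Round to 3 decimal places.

97.994 lb of product per acre

Product per hectare = 33.9 / 14% = 242.143 lb.
Convert to per acre: 242.143 × 0.404694 = 97.9939 lb.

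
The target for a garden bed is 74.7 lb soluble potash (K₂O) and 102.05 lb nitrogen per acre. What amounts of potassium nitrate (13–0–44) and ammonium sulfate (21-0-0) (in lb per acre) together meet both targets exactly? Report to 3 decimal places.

Per-acre balance (a = potassium nitrate, b = ammonium sulfate):
K₂O: 0.44·a + 0·b = 74.7
N: 0.13·a + 0.21·b = 102.05
Eliminate a: (row1) − 0.44/0.13·(row2) → -0.710769·b = -270.7, so b = 380.85498.
Back-substitute: a = (74.7 − 0·380.85498) / 0.44 = 169.7727.

169.773 lb potassium nitrate, 380.855 lb ammonium sulfate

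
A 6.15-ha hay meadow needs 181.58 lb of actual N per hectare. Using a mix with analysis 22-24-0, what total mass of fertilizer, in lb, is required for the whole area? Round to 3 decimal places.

Product per hectare = 181.58 / 22% = 825.364 lb.
Total product = 825.364 × 6.15 = 5075.9864 lb.

5075.986 lb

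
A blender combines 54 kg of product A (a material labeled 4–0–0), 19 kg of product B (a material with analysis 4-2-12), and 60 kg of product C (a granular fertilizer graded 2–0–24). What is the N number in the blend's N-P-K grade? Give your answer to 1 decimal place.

3.1% N

Total mass = 54 + 19 + 60 = 133 kg.
N mass = 4%×54 + 4%×19 + 2%×60 = 4.12 kg.
% N = 4.12 / 133 = 3.09774%.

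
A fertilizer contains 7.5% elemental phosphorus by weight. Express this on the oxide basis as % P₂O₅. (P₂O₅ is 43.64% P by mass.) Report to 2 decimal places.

17.19% P₂O₅

%P₂O₅ = 7.5 / 0.4364 = 17.1861%.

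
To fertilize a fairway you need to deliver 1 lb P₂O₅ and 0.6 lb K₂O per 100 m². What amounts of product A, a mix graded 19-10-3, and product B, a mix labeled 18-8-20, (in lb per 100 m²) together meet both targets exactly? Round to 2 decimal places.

Per-100 m² balance (a = product A, b = product B):
P₂O₅: 0.1·a + 0.08·b = 1
K₂O: 0.03·a + 0.2·b = 0.6
Eliminate a: (row1) − 0.1/0.03·(row2) → -0.586667·b = -1, so b = 1.70455.
Back-substitute: a = (1 − 0.08·1.70455) / 0.1 = 8.63636.

8.64 lb product A, 1.70 lb product B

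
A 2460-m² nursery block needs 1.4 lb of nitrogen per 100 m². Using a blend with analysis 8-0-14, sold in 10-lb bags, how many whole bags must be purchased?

Product per 100 m² = 1.4 / 8% = 17.5 lb.
Total product = 17.5 × 2460 / 100 = 430.5 lb.
Bags = ⌈430.5 / 10⌉ = 44.

44 bags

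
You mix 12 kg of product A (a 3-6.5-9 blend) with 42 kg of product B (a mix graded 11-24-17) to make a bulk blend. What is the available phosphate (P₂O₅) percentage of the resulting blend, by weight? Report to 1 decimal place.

Total mass = 12 + 42 = 54 kg.
P₂O₅ mass = 6.5%×12 + 24%×42 = 10.86 kg.
% P₂O₅ = 10.86 / 54 = 20.1111%.

20.1% P₂O₅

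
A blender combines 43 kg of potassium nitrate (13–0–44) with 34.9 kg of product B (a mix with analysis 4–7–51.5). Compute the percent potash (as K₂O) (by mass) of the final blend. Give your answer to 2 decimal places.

Total mass = 43 + 34.9 = 77.9 kg.
K₂O mass = 44%×43 + 51.5%×34.9 = 36.8935 kg.
% K₂O = 36.8935 / 77.9 = 47.3601%.

47.36% K₂O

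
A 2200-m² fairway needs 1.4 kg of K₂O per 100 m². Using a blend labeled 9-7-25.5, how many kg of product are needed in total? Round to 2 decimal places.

Product per 100 m² = 1.4 / 25.5% = 5.4902 kg.
Total product = 5.4902 × 2200 / 100 = 120.784 kg.

120.78 kg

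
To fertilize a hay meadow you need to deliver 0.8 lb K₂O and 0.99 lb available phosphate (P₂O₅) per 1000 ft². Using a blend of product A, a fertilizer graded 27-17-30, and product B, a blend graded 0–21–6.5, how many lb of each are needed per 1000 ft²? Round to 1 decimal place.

2.0 lb product A, 3.1 lb product B

Per-1000 ft² balance (a = product A, b = product B):
K₂O: 0.3·a + 0.065·b = 0.8
P₂O₅: 0.17·a + 0.21·b = 0.99
Solving simultaneously: a = 1.99519, b = 3.09913.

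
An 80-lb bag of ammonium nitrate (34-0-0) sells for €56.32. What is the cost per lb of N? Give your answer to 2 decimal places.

N in bag = 80 × 34% = 27.2 lb.
Cost per lb N = €56.32 / 27.2 = €2.0706.

€2.07 per lb N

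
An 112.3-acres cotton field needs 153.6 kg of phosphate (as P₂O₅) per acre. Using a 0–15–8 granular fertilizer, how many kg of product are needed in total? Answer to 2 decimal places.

114995.20 kg

Product per acre = 153.6 / 15% = 1024 kg.
Total product = 1024 × 112.3 = 114995.2 kg.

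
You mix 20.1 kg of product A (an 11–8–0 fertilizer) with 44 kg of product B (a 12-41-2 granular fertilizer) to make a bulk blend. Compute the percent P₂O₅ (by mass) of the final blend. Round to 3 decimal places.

Total mass = 20.1 + 44 = 64.1 kg.
P₂O₅ mass = 8%×20.1 + 41%×44 = 19.648 kg.
% P₂O₅ = 19.648 / 64.1 = 30.6521%.

30.652% P₂O₅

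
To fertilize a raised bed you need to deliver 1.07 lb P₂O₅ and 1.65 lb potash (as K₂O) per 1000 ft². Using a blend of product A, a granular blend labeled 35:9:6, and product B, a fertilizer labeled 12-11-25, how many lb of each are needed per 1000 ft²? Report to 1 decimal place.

With a, b = lb per 1000 ft² of product A and product B:
P₂O₅: 0.09·a + 0.11·b = 1.07
K₂O: 0.06·a + 0.25·b = 1.65
From row1: a = (1.07 − 0.11·b) / 0.09.
Into row2: 0.06·(1.07 − 0.11·b)/0.09 + 0.25·b = 1.65 → b = 5.30189, a = 5.40881.

5.4 lb product A, 5.3 lb product B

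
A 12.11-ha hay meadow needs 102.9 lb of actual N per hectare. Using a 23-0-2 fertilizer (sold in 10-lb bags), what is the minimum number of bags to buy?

542 bags

Product per hectare = 102.9 / 23% = 447.391 lb.
Total product = 447.391 × 12.11 = 5417.91 lb.
Bags = ⌈5417.91 / 10⌉ = 542.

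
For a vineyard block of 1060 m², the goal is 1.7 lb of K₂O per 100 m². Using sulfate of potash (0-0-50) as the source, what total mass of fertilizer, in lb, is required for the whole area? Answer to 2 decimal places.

Product per 100 m² = 1.7 / 50% = 3.4 lb.
Total product = 3.4 × 1060 / 100 = 36.04 lb.

36.04 lb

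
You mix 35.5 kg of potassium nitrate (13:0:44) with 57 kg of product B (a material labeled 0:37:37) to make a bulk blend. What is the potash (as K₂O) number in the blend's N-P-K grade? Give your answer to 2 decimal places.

39.69% K₂O

Total mass = 35.5 + 57 = 92.5 kg.
K₂O mass = 44%×35.5 + 37%×57 = 36.71 kg.
% K₂O = 36.71 / 92.5 = 39.6865%.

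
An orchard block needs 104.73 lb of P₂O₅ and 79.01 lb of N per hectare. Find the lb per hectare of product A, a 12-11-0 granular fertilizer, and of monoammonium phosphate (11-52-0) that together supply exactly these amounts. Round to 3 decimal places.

Per-hectare balance (a = product A, b = monoammonium phosphate):
P₂O₅: 0.11·a + 0.52·b = 104.73
N: 0.12·a + 0.11·b = 79.01
Solving simultaneously: a = 587.7714, b = 77.0676.

587.771 lb product A, 77.068 lb monoammonium phosphate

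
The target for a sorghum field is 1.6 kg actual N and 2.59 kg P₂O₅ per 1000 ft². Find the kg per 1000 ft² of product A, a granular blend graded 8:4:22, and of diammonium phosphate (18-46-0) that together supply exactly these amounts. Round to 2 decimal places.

9.11 kg product A, 4.84 kg diammonium phosphate

Per-1000 ft² balance (a = product A, b = diammonium phosphate):
N: 0.08·a + 0.18·b = 1.6
P₂O₅: 0.04·a + 0.46·b = 2.59
Solving simultaneously: a = 9.11486, b = 4.83784.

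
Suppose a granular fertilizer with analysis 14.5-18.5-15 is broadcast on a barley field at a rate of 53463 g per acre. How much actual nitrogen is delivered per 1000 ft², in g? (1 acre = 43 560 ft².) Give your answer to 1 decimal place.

178.0 g N per thousand sq ft

nitrogen per acre = 53463 × 14.5% = 7752.14 g.
Convert to per 1000 ft²: 7752.14 × 0.0229568 = 177.965 g.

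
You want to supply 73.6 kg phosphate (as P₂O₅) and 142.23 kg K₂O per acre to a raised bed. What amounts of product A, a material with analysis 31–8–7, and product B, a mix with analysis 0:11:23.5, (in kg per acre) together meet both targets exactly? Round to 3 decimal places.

148.712 kg product A, 560.937 kg product B

Per-acre balance (a = product A, b = product B):
P₂O₅: 0.08·a + 0.11·b = 73.6
K₂O: 0.07·a + 0.235·b = 142.23
Solving simultaneously: a = 148.7117, b = 560.9369.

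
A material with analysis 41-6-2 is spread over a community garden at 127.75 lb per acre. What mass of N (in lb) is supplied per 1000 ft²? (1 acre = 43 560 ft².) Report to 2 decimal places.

nitrogen per acre = 127.75 × 41% = 52.3775 lb.
Convert to per 1000 ft²: 52.3775 × 0.0229568 = 1.20242 lb.

1.20 lb N per thousand sq ft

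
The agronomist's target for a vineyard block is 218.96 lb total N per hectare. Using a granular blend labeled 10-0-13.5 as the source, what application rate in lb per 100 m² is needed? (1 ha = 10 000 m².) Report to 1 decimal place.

Product per hectare = 218.96 / 10% = 2189.6 lb.
Convert to per 100 m²: 2189.6 × 0.01 = 21.896 lb.

21.9 lb of product per hundred sq m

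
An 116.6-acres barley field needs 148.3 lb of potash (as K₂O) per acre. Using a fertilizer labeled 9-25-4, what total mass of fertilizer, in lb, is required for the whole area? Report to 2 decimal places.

Product per acre = 148.3 / 4% = 3707.5 lb.
Total product = 3707.5 × 116.6 = 432294.5 lb.

432294.50 lb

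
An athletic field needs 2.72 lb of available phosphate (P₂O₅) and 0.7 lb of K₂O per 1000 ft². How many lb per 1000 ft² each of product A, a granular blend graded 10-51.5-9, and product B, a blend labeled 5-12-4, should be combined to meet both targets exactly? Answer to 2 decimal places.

2.53 lb product A, 11.81 lb product B

Let a = lb of product A, b = lb of product B (per 1000 ft²).
P₂O₅: 0.515·a + 0.12·b = 2.72
K₂O: 0.09·a + 0.04·b = 0.7
From row1: a = (2.72 − 0.12·b) / 0.515.
Into row2: 0.09·(2.72 − 0.12·b)/0.515 + 0.04·b = 0.7 → b = 11.8061, a = 2.53061.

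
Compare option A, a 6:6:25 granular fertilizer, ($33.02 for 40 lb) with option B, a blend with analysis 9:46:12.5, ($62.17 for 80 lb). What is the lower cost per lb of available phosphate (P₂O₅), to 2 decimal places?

option A: P₂O₅ per bag = 40 × 6% = 2.4 lb; cost = 33.02 / 2.4 = $13.7583/lb P₂O₅.
option B: P₂O₅ per bag = 80 × 46% = 36.8 lb; cost = 62.17 / 36.8 = $1.6894/lb P₂O₅.
option B is cheaper.

$1.69 per lb P₂O₅ (option B)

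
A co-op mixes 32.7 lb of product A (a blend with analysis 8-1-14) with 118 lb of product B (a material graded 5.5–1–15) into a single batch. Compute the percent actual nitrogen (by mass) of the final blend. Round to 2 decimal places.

Total mass = 32.7 + 118 = 150.7 lb.
N mass = 8%×32.7 + 5.5%×118 = 9.106 lb.
% N = 9.106 / 150.7 = 6.04247%.

6.04% N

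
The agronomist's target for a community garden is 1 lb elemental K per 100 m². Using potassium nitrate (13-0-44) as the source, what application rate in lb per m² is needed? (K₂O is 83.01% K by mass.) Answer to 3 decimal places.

As K₂O: 1 / 0.8301 = 1.20467 lb per 100 m².
Product per 100 m² = 1.20467 / 44% = 2.7379 lb.
Convert to per m²: 2.7379 × 0.01 = 0.027379 lb.

0.027 lb of product per sq m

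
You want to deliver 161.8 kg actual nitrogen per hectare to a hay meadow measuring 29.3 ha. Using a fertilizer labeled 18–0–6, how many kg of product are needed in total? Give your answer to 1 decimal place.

Product per hectare = 161.8 / 18% = 898.889 kg.
Total product = 898.889 × 29.3 = 26337.44 kg.

26337.4 kg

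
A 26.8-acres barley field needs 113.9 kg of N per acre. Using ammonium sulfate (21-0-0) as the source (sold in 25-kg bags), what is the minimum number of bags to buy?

582 bags

Product per acre = 113.9 / 21% = 542.381 kg.
Total product = 542.381 × 26.8 = 14535.8 kg.
Bags = ⌈14535.8 / 25⌉ = 582.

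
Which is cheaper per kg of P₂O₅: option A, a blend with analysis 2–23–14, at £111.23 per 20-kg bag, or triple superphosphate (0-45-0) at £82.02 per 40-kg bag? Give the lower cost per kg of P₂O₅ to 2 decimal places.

option A: P₂O₅ per bag = 20 × 23% = 4.6 kg; cost = 111.23 / 4.6 = £24.1804/kg P₂O₅.
triple superphosphate: P₂O₅ per bag = 40 × 45% = 18 kg; cost = 82.02 / 18 = £4.5567/kg P₂O₅.
triple superphosphate is cheaper.

£4.56 per kg P₂O₅ (triple superphosphate)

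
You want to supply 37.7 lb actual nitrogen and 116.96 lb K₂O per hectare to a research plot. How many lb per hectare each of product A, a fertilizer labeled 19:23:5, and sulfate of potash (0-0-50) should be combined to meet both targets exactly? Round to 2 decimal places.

198.42 lb product A, 214.08 lb sulfate of potash

With a, b = lb per hectare of product A and sulfate of potash:
N: 0.19·a + 0·b = 37.7
K₂O: 0.05·a + 0.5·b = 116.96
From row1: a = (37.7 − 0·b) / 0.19.
Into row2: 0.05·(37.7 − 0·b)/0.19 + 0.5·b = 116.96 → b = 214.078, a = 198.421.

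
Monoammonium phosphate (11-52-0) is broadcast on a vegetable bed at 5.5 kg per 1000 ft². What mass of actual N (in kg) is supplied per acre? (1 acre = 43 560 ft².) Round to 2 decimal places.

nitrogen per 1000 ft² = 5.5 × 11% = 0.605 kg.
Convert to per acre: 0.605 × 43.56 = 26.3538 kg.

26.35 kg N per acre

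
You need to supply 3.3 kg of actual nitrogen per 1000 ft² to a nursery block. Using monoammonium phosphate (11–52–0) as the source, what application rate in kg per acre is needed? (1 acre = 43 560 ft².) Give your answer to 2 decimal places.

1306.80 kg of product per acre

Product per 1000 ft² = 3.3 / 11% = 30 kg.
Convert to per acre: 30 × 43.56 = 1306.8 kg.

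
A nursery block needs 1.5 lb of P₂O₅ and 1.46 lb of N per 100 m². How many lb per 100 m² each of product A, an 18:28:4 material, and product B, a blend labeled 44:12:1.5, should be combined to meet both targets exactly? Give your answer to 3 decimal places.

4.772 lb product A, 1.366 lb product B

With a, b = lb per 100 m² of product A and product B:
P₂O₅: 0.28·a + 0.12·b = 1.5
N: 0.18·a + 0.44·b = 1.46
Eliminate b: (row1) − 0.12/0.44·(row2) → 0.230909·a = 1.10182, so a = 4.77165.
Then b = (1.46 − 0.18·4.77165) / 0.44 = 1.36614.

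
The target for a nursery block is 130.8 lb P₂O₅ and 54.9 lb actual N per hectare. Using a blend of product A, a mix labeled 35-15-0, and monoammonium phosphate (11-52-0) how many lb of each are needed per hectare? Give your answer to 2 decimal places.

85.56 lb product A, 226.86 lb monoammonium phosphate

Per-hectare balance (a = product A, b = monoammonium phosphate):
P₂O₅: 0.15·a + 0.52·b = 130.8
N: 0.35·a + 0.11·b = 54.9
Eliminate a: (row1) − 0.15/0.35·(row2) → 0.472857·b = 107.271, so b = 226.858.
Back-substitute: a = (130.8 − 0.52·226.858) / 0.15 = 85.5589.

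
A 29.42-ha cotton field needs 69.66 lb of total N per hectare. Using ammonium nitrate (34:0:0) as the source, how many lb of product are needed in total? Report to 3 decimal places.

6027.639 lb

Product per hectare = 69.66 / 34% = 204.882 lb.
Total product = 204.882 × 29.42 = 6027.6388 lb.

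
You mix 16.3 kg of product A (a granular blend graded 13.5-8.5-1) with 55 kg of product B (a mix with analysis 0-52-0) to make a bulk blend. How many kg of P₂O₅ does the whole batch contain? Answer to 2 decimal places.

29.99 kg P₂O₅

P₂O₅ mass = 8.5%×16.3 + 52%×55 = 29.9855 kg.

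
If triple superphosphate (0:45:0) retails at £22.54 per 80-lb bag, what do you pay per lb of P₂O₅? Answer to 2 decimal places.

P₂O₅ in bag = 80 × 45% = 36 lb.
Cost per lb P₂O₅ = £22.54 / 36 = £0.6261.

£0.63 per lb P₂O₅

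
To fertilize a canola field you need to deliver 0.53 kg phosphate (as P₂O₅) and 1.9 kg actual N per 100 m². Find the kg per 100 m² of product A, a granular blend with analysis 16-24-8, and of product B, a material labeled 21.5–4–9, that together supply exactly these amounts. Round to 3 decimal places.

0.840 kg product A, 8.212 kg product B

Let a = kg of product A, b = kg of product B (per 100 m²).
P₂O₅: 0.24·a + 0.04·b = 0.53
N: 0.16·a + 0.215·b = 1.9
Eliminate b: (row1) − 0.04/0.215·(row2) → 0.210233·a = 0.176512, so a = 0.839602.
Then b = (1.9 − 0.16·0.839602) / 0.215 = 8.21239.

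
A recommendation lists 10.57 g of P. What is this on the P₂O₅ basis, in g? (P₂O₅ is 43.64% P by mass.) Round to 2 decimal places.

P₂O₅ = 10.57 / 0.4364 = 24.2209 g.

24.22 g P₂O₅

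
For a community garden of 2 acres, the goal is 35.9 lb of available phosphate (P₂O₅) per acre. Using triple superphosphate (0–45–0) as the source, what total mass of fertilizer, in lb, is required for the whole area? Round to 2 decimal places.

Product per acre = 35.9 / 45% = 79.7778 lb.
Total product = 79.7778 × 2 = 159.556 lb.

159.56 lb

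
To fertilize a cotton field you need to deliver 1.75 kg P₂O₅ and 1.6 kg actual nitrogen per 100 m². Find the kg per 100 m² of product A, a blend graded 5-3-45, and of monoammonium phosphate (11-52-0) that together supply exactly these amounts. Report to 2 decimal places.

28.17 kg product A, 1.74 kg monoammonium phosphate

With a, b = kg per 100 m² of product A and monoammonium phosphate:
P₂O₅: 0.03·a + 0.52·b = 1.75
N: 0.05·a + 0.11·b = 1.6
Eliminate b: (row1) − 0.52/0.11·(row2) → -0.206364·a = -5.81364, so a = 28.1718.
Then b = (1.6 − 0.05·28.1718) / 0.11 = 1.74009.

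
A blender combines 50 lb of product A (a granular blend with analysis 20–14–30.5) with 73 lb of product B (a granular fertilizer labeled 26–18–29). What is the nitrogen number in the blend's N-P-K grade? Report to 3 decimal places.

23.561% N

Total mass = 50 + 73 = 123 lb.
N mass = 20%×50 + 26%×73 = 28.98 lb.
% N = 28.98 / 123 = 23.56098%.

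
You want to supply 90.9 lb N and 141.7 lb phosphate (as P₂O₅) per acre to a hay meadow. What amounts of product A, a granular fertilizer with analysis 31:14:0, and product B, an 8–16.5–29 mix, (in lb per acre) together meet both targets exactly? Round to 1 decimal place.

91.7 lb product A, 781.0 lb product B

Let a = lb of product A, b = lb of product B (per acre).
N: 0.31·a + 0.08·b = 90.9
P₂O₅: 0.14·a + 0.165·b = 141.7
From row1: a = (90.9 − 0.08·b) / 0.31.
Into row2: 0.14·(90.9 − 0.08·b)/0.31 + 0.165·b = 141.7 → b = 781.001, a = 91.6771.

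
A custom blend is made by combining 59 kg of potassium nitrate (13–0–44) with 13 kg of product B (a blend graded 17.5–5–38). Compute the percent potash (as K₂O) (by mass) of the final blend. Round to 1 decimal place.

Total mass = 59 + 13 = 72 kg.
K₂O mass = 44%×59 + 38%×13 = 30.9 kg.
% K₂O = 30.9 / 72 = 42.9167%.

42.9% K₂O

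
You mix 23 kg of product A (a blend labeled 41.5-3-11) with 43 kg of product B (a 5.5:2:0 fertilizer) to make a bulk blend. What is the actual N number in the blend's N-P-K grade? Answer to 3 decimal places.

18.045% N

Total mass = 23 + 43 = 66 kg.
N mass = 41.5%×23 + 5.5%×43 = 11.91 kg.
% N = 11.91 / 66 = 18.04545%.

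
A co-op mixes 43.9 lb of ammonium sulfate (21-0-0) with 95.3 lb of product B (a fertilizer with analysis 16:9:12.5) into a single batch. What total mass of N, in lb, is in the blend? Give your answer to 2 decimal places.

N mass = 21%×43.9 + 16%×95.3 = 24.467 lb.

24.47 lb N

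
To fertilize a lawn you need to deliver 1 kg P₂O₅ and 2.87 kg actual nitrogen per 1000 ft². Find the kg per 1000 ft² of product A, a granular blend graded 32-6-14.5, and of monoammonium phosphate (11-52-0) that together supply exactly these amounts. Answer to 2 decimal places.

Let a = kg of product A, b = kg of monoammonium phosphate (per 1000 ft²).
P₂O₅: 0.06·a + 0.52·b = 1
N: 0.32·a + 0.11·b = 2.87
Solving simultaneously: a = 8.65081, b = 0.924906.

8.65 kg product A, 0.92 kg monoammonium phosphate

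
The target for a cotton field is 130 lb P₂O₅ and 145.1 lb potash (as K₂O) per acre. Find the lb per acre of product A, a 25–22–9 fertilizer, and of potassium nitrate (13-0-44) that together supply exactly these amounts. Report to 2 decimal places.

Per-acre balance (a = product A, b = potassium nitrate):
P₂O₅: 0.22·a + 0·b = 130
K₂O: 0.09·a + 0.44·b = 145.1
Solving simultaneously: a = 590.909, b = 208.90496.

590.91 lb product A, 208.90 lb potassium nitrate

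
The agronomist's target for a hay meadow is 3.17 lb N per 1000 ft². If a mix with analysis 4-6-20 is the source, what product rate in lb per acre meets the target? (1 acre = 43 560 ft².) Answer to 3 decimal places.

Product per 1000 ft² = 3.17 / 4% = 79.25 lb.
Convert to per acre: 79.25 × 43.56 = 3452.13 lb.

3452.130 lb of product per acre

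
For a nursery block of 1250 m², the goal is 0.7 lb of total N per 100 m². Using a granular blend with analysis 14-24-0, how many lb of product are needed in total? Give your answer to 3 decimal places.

62.500 lb

Product per 100 m² = 0.7 / 14% = 5 lb.
Total product = 5 × 1250 / 100 = 62.5 lb.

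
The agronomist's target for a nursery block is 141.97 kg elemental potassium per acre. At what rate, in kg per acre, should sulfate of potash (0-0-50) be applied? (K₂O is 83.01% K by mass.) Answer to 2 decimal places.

342.06 kg of product per acre

As K₂O: 141.97 / 0.8301 = 171.028 kg per acre.
Product per acre = 171.028 / 50% = 342.055 kg.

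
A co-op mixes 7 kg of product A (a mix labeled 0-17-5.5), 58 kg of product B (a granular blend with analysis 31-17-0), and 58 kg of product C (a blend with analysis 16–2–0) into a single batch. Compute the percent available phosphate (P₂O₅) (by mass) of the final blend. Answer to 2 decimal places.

Total mass = 7 + 58 + 58 = 123 kg.
P₂O₅ mass = 17%×7 + 17%×58 + 2%×58 = 12.21 kg.
% P₂O₅ = 12.21 / 123 = 9.92683%.

9.93% P₂O₅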